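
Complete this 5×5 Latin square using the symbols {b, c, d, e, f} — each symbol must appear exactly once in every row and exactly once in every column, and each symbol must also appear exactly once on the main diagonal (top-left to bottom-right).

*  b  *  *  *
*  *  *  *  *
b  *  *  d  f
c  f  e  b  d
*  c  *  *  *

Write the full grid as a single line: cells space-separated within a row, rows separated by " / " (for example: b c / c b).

(r3,c2) = e
(r3,c3) = c
(r5,c5) = e
(r1,c5) = c
(r2,c2) = d
(r2,c5) = b
(r5,c4) = f
(r1,c1) = f
(r1,c3) = d
(r1,c4) = e
(r2,c1) = e
(r2,c3) = f
(r2,c4) = c
(r5,c1) = d
(r5,c3) = b

f b d e c / e d f c b / b e c d f / c f e b d / d c b f e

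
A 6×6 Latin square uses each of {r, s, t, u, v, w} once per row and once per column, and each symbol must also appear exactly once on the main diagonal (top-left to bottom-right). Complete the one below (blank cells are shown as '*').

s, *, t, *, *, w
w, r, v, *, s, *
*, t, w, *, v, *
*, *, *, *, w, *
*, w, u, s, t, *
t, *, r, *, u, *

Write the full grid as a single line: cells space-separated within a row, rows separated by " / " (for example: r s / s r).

s u t v r w / w r v t s u / u t w r v s / r v s u w t / v w u s t r / t s r w u v

At row 1, column 5: row 1 has {s,t,w}; column 5 has {s,t,u,v,w}; that leaves r.
At row 4, column 3: row 4 has {w}; column 3 has {r,t,u,v,w}; that leaves s.
At row 6, column 6: row 6 has {r,t,u}; column 6 has {w}; the diagonal has {r,s,t,w}; that leaves v.
At row 4, column 4: row 4 has {s,w}; column 4 has {s}; the diagonal has {r,s,t,v,w}; that leaves u.
At row 5, column 6: row 5 has {s,t,u,w}; column 6 has {v,w}; that leaves r.
At row 6, column 2: row 6 has {r,t,u,v}; column 2 has {r,t,w}; that leaves s.
At row 6, column 4: row 6 has {r,s,t,u,v}; column 4 has {s,u}; that leaves w.
At row 1, column 4: row 1 has {r,s,t,w}; column 4 has {s,u,w}; that leaves v.
At row 2, column 4: row 2 has {r,s,v,w}; column 4 has {s,u,v,w}; that leaves t.
At row 2, column 6: row 2 has {r,s,t,v,w}; column 6 has {r,v,w}; that leaves u.
At row 3, column 4: row 3 has {t,v,w}; column 4 has {s,t,u,v,w}; that leaves r.
At row 3, column 6: row 3 has {r,t,v,w}; column 6 has {r,u,v,w}; that leaves s.
At row 4, column 2: row 4 has {s,u,w}; column 2 has {r,s,t,w}; that leaves v.
At row 4, column 6: row 4 has {s,u,v,w}; column 6 has {r,s,u,v,w}; that leaves t.
At row 5, column 1: row 5 has {r,s,t,u,w}; column 1 has {s,t,w}; that leaves v.
At row 1, column 2: row 1 has {r,s,t,v,w}; column 2 has {r,s,t,v,w}; that leaves u.
At row 3, column 1: row 3 has {r,s,t,v,w}; column 1 has {s,t,v,w}; that leaves u.
At row 4, column 1: row 4 has {s,t,u,v,w}; column 1 has {s,t,u,v,w}; that leaves r.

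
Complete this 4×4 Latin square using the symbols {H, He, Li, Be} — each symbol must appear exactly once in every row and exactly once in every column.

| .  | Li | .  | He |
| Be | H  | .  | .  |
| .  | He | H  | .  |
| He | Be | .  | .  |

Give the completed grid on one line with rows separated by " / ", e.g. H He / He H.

At row 1, column 1: row 1 has {He,Li}; column 1 has {He,Be}; that leaves H.
At row 1, column 3: row 1 has {H,He,Li}; column 3 has {H}; that leaves Be.
At row 2, column 4: row 2 has {H,Be}; column 4 has {He}; that leaves Li.
At row 3, column 1: row 3 has {H,He}; column 1 has {H,He,Be}; that leaves Li.
At row 3, column 4: row 3 has {H,He,Li}; column 4 has {He,Li}; that leaves Be.
At row 4, column 3: row 4 has {He,Be}; column 3 has {H,Be}; that leaves Li.
At row 4, column 4: row 4 has {He,Li,Be}; column 4 has {He,Li,Be}; that leaves H.
At row 2, column 3: row 2 has {H,Li,Be}; column 3 has {H,Li,Be}; that leaves He.

H Li Be He / Be H He Li / Li He H Be / He Be Li H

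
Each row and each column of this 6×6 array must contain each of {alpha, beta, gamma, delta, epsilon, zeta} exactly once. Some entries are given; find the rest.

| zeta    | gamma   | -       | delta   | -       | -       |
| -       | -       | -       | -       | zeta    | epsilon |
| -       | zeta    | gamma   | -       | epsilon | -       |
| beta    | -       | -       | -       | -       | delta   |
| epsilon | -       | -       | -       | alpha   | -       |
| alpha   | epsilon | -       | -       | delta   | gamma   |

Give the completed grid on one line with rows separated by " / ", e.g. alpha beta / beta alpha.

zeta gamma epsilon delta beta alpha / gamma delta alpha beta zeta epsilon / delta zeta gamma alpha epsilon beta / beta alpha zeta epsilon gamma delta / epsilon beta delta gamma alpha zeta / alpha epsilon beta zeta delta gamma

(r1,c5) = beta
(r1,c6) = alpha
(r3,c1) = delta
(r3,c6) = beta
(r4,c2) = alpha
(r4,c5) = gamma
(r5,c6) = zeta
(r1,c3) = epsilon
(r2,c1) = gamma
(r3,c4) = alpha
(r4,c3) = zeta
(r4,c4) = epsilon
(r6,c3) = beta
(r6,c4) = zeta
(r2,c4) = beta
(r5,c3) = delta
(r5,c4) = gamma
(r2,c2) = delta
(r2,c3) = alpha
(r5,c2) = beta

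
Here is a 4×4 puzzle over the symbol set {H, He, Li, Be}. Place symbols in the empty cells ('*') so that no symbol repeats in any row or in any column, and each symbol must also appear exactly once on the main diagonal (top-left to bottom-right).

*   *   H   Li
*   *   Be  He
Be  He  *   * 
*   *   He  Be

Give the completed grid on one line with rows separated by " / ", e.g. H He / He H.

He Be H Li / Li H Be He / Be He Li H / H Li He Be

Cell (r1,c1): row 1 has {H,Li}; column 1 has {Be}; the diagonal has {Be} → He.
Cell (r1,c2): row 1 has {H,He,Li}; column 2 has {He} → Be.
Cell (r3,c3): row 3 has {He,Be}; column 3 has {H,He,Be}; the diagonal has {He,Be} → Li.
Cell (r3,c4): row 3 has {He,Li,Be}; column 4 has {He,Li,Be} → H.
Cell (r2,c2): row 2 has {He,Be}; column 2 has {He,Be}; the diagonal has {He,Li,Be} → H.
Cell (r4,c2): row 4 has {He,Be}; column 2 has {H,He,Be} → Li.
Cell (r2,c1): row 2 has {H,He,Be}; column 1 has {He,Be} → Li.
Cell (r4,c1): row 4 has {He,Li,Be}; column 1 has {He,Li,Be} → H.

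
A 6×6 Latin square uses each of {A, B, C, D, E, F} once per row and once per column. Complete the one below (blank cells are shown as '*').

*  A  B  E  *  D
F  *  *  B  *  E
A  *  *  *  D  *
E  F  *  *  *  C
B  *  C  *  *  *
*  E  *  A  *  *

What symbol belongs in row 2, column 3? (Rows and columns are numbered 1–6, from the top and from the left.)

D

Cell (r1,c1): row 1 has {A,B,D,E}; column 1 has {A,B,E,F} → C.
Cell (r1,c5): row 1 has {A,B,C,D,E}; column 5 has {D} → F.
Cell (r4,c4): row 4 has {C,E,F}; column 4 has {A,B,E} → D.
Cell (r5,c2): row 5 has {B,C}; column 2 has {A,E,F} → D.
Cell (r5,c4): row 5 has {B,C,D}; column 4 has {A,B,D,E} → F.
Cell (r5,c6): row 5 has {B,C,D,F}; column 6 has {C,D,E} → A.
Cell (r6,c1): row 6 has {A,E}; column 1 has {A,B,C,E,F} → D.
Cell (r6,c3): row 6 has {A,D,E}; column 3 has {B,C} → F.
Cell (r6,c6): row 6 has {A,D,E,F}; column 6 has {A,C,D,E} → B.
Cell (r2,c2): row 2 has {B,E,F}; column 2 has {A,D,E,F} → C.
Cell (r2,c5): row 2 has {B,C,E,F}; column 5 has {D,F} → A.
Cell (r3,c2): row 3 has {A,D}; column 2 has {A,C,D,E,F} → B.
Cell (r3,c3): row 3 has {A,B,D}; column 3 has {B,C,F} → E.
Cell (r3,c4): row 3 has {A,B,D,E}; column 4 has {A,B,D,E,F} → C.
Cell (r3,c6): row 3 has {A,B,C,D,E}; column 6 has {A,B,C,D,E} → F.
Cell (r4,c3): row 4 has {C,D,E,F}; column 3 has {B,C,E,F} → A.
Cell (r4,c5): row 4 has {A,C,D,E,F}; column 5 has {A,D,F} → B.
Cell (r5,c5): row 5 has {A,B,C,D,F}; column 5 has {A,B,D,F} → E.
Cell (r6,c5): row 6 has {A,B,D,E,F}; column 5 has {A,B,D,E,F} → C.
Cell (r2,c3): row 2 has {A,B,C,E,F}; column 3 has {A,B,C,E,F} → D.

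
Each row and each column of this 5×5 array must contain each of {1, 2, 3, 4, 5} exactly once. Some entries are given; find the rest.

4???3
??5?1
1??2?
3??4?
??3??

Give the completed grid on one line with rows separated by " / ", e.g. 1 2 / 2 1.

(r2,c1): row 2 has {1,5}; column 1 has {1,3,4}, so it must be 2.
(r2,c4): row 2 has {1,2,5}; column 4 has {2,4}, so it must be 3.
(r3,c3): row 3 has {1,2}; column 3 has {3,5}, so it must be 4.
(r3,c5): row 3 has {1,2,4}; column 5 has {1,3}, so it must be 5.
(r4,c5): row 4 has {3,4}; column 5 has {1,3,5}, so it must be 2.
(r5,c1): row 5 has {3}; column 1 has {1,2,3,4}, so it must be 5.
(r5,c4): row 5 has {3,5}; column 4 has {2,3,4}, so it must be 1.
(r5,c5): row 5 has {1,3,5}; column 5 has {1,2,3,5}, so it must be 4.
(r1,c4): row 1 has {3,4}; column 4 has {1,2,3,4}, so it must be 5.
(r2,c2): row 2 has {1,2,3,5}; column 2 is empty so far, so it must be 4.
(r3,c2): row 3 has {1,2,4,5}; column 2 has {4}, so it must be 3.
(r4,c3): row 4 has {2,3,4}; column 3 has {3,4,5}, so it must be 1.
(r5,c2): row 5 has {1,3,4,5}; column 2 has {3,4}, so it must be 2.
(r1,c2): row 1 has {3,4,5}; column 2 has {2,3,4}, so it must be 1.
(r1,c3): row 1 has {1,3,4,5}; column 3 has {1,3,4,5}, so it must be 2.
(r4,c2): row 4 has {1,2,3,4}; column 2 has {1,2,3,4}, so it must be 5.

4 1 2 5 3 / 2 4 5 3 1 / 1 3 4 2 5 / 3 5 1 4 2 / 5 2 3 1 4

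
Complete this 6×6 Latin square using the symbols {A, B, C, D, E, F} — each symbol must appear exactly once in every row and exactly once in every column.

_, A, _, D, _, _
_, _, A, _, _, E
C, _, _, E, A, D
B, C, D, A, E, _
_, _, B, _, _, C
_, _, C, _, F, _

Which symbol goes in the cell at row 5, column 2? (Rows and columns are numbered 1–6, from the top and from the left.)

Cell (r3,c3): row 3 has {A,C,D,E}; column 3 has {A,B,C,D} → F.
Cell (r4,c6): row 4 has {A,B,C,D,E}; column 6 has {C,D,E} → F.
Cell (r5,c4): row 5 has {B,C}; column 4 has {A,D,E} → F.
Cell (r5,c5): row 5 has {B,C,F}; column 5 has {A,E,F} → D.
Cell (r6,c4): row 6 has {C,F}; column 4 has {A,D,E,F} → B.
Cell (r6,c6): row 6 has {B,C,F}; column 6 has {C,D,E,F} → A.
Cell (r1,c3): row 1 has {A,D}; column 3 has {A,B,C,D,F} → E.
Cell (r1,c6): row 1 has {A,D,E}; column 6 has {A,C,D,E,F} → B.
Cell (r2,c4): row 2 has {A,E}; column 4 has {A,B,D,E,F} → C.
Cell (r2,c5): row 2 has {A,C,E}; column 5 has {A,D,E,F} → B.
Cell (r3,c2): row 3 has {A,C,D,E,F}; column 2 has {A,C} → B.
Cell (r5,c2): row 5 has {B,C,D,F}; column 2 has {A,B,C} → E.

E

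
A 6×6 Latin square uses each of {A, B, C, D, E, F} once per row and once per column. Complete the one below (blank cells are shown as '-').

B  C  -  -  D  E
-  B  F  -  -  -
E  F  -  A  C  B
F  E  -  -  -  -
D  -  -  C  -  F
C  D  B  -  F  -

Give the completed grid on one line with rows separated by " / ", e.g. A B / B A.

B C A F D E / A B F D E C / E F D A C B / F E C B A D / D A E C B F / C D B E F A

(r1,c3): row 1 has {B,C,D,E}; column 3 has {B,F}, so it must be A.
(r1,c4): row 1 has {A,B,C,D,E}; column 4 has {A,C}, so it must be F.
(r2,c1): row 2 has {B,F}; column 1 has {B,C,D,E,F}, so it must be A.
(r2,c5): row 2 has {A,B,F}; column 5 has {C,D,F}, so it must be E.
(r3,c3): row 3 has {A,B,C,E,F}; column 3 has {A,B,F}, so it must be D.
(r4,c3): row 4 has {E,F}; column 3 has {A,B,D,F}, so it must be C.
(r5,c2): row 5 has {C,D,F}; column 2 has {B,C,D,E,F}, so it must be A.
(r5,c3): row 5 has {A,C,D,F}; column 3 has {A,B,C,D,F}, so it must be E.
(r5,c5): row 5 has {A,C,D,E,F}; column 5 has {C,D,E,F}, so it must be B.
(r6,c4): row 6 has {B,C,D,F}; column 4 has {A,C,F}, so it must be E.
(r6,c6): row 6 has {B,C,D,E,F}; column 6 has {B,E,F}, so it must be A.
(r2,c4): row 2 has {A,B,E,F}; column 4 has {A,C,E,F}, so it must be D.
(r2,c6): row 2 has {A,B,D,E,F}; column 6 has {A,B,E,F}, so it must be C.
(r4,c4): row 4 has {C,E,F}; column 4 has {A,C,D,E,F}, so it must be B.
(r4,c5): row 4 has {B,C,E,F}; column 5 has {B,C,D,E,F}, so it must be A.
(r4,c6): row 4 has {A,B,C,E,F}; column 6 has {A,B,C,E,F}, so it must be D.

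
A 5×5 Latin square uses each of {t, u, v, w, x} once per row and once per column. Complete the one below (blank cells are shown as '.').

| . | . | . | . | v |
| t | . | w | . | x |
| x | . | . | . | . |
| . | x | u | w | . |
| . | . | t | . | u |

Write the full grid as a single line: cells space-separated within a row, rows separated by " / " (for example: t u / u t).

u w x t v / t u w v x / x t v u w / v x u w t / w v t x u

row 1 has {v}; column 3 has {t,u,w} — only x is left for (r1,c3).
row 3 has {x}; column 3 has {t,u,w,x} — only v is left for (r3,c3).
row 4 has {u,w,x}; column 1 has {t,x} — only v is left for (r4,c1).
row 4 has {u,v,w,x}; column 5 has {u,v,x} — only t is left for (r4,c5).
row 5 has {t,u}; column 1 has {t,v,x} — only w is left for (r5,c1).
row 5 has {t,u,w}; column 2 has {x} — only v is left for (r5,c2).
row 5 has {t,u,v,w}; column 4 has {w} — only x is left for (r5,c4).
row 1 has {v,x}; column 1 has {t,v,w,x} — only u is left for (r1,c1).
row 1 has {u,v,x}; column 4 has {w,x} — only t is left for (r1,c4).
row 2 has {t,w,x}; column 2 has {v,x} — only u is left for (r2,c2).
row 2 has {t,u,w,x}; column 4 has {t,w,x} — only v is left for (r2,c4).
row 3 has {v,x}; column 4 has {t,v,w,x} — only u is left for (r3,c4).
row 3 has {u,v,x}; column 5 has {t,u,v,x} — only w is left for (r3,c5).
row 1 has {t,u,v,x}; column 2 has {u,v,x} — only w is left for (r1,c2).
row 3 has {u,v,w,x}; column 2 has {u,v,w,x} — only t is left for (r3,c2).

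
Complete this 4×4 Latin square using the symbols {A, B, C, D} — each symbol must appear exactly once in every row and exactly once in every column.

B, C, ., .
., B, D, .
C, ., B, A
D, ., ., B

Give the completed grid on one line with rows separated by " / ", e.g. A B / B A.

B C A D / A B D C / C D B A / D A C B

Cell (r1,c3): row 1 has {B,C}; column 3 has {B,D} → A.
Cell (r1,c4): row 1 has {A,B,C}; column 4 has {A,B} → D.
Cell (r2,c1): row 2 has {B,D}; column 1 has {B,C,D} → A.
Cell (r2,c4): row 2 has {A,B,D}; column 4 has {A,B,D} → C.
Cell (r3,c2): row 3 has {A,B,C}; column 2 has {B,C} → D.
Cell (r4,c2): row 4 has {B,D}; column 2 has {B,C,D} → A.
Cell (r4,c3): row 4 has {A,B,D}; column 3 has {A,B,D} → C.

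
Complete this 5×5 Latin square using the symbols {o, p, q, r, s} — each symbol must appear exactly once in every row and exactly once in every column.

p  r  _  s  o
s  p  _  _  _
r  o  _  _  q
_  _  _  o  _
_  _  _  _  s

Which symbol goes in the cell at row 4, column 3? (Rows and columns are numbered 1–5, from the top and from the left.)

row 1 has {o,p,r,s}; column 3 is empty so far — only q is left for (r1,c3).
row 2 has {p,s}; column 5 has {o,q,s} — only r is left for (r2,c5).
row 3 has {o,q,r}; column 4 has {o,s} — only p is left for (r3,c4).
row 4 has {o}; column 1 has {p,r,s} — only q is left for (r4,c1).
row 4 has {o,q}; column 2 has {o,p,r} — only s is left for (r4,c2).
row 4 has {o,q,s}; column 5 has {o,q,r,s} — only p is left for (r4,c5).
row 5 has {s}; column 1 has {p,q,r,s} — only o is left for (r5,c1).
row 5 has {o,s}; column 2 has {o,p,r,s} — only q is left for (r5,c2).
row 5 has {o,q,s}; column 4 has {o,p,s} — only r is left for (r5,c4).
row 2 has {p,r,s}; column 3 has {q} — only o is left for (r2,c3).
row 2 has {o,p,r,s}; column 4 has {o,p,r,s} — only q is left for (r2,c4).
row 3 has {o,p,q,r}; column 3 has {o,q} — only s is left for (r3,c3).
row 4 has {o,p,q,s}; column 3 has {o,q,s} — only r is left for (r4,c3).

r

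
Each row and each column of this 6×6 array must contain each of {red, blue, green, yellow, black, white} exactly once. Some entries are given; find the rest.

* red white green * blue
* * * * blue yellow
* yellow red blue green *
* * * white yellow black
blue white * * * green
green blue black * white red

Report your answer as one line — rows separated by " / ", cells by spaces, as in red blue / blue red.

(r1,c5) = black
(r2,c3) = green
(r3,c6) = white
(r4,c1) = red
(r4,c2) = green
(r4,c3) = blue
(r5,c3) = yellow
(r5,c5) = red
(r6,c4) = yellow
(r1,c1) = yellow
(r2,c2) = black
(r2,c4) = red
(r3,c1) = black
(r5,c4) = black
(r2,c1) = white

yellow red white green black blue / white black green red blue yellow / black yellow red blue green white / red green blue white yellow black / blue white yellow black red green / green blue black yellow white red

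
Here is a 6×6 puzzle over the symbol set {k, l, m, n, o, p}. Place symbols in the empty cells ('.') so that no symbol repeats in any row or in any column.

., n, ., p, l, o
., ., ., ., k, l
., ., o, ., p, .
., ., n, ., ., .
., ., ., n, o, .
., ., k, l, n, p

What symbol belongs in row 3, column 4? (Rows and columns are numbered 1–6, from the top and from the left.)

At row 1, column 3: row 1 has {l,n,o,p}; column 3 has {k,n,o}; that leaves m.
At row 2, column 3: row 2 has {k,l}; column 3 has {k,m,n,o}; that leaves p.
At row 4, column 5: row 4 has {n}; column 5 has {k,l,n,o,p}; that leaves m.
At row 4, column 6: row 4 has {m,n}; column 6 has {l,o,p}; that leaves k.
At row 5, column 3: row 5 has {n,o}; column 3 has {k,m,n,o,p}; that leaves l.
At row 5, column 6: row 5 has {l,n,o}; column 6 has {k,l,o,p}; that leaves m.
At row 1, column 1: row 1 has {l,m,n,o,p}; column 1 is empty so far; that leaves k.
At row 3, column 6: row 3 has {o,p}; column 6 has {k,l,m,o,p}; that leaves n.
At row 4, column 4: row 4 has {k,m,n}; column 4 has {l,n,p}; that leaves o.
At row 5, column 1: row 5 has {l,m,n,o}; column 1 has {k}; that leaves p.
At row 5, column 2: row 5 has {l,m,n,o,p}; column 2 has {n}; that leaves k.
At row 2, column 4: row 2 has {k,l,p}; column 4 has {l,n,o,p}; that leaves m.
At row 3, column 4: row 3 has {n,o,p}; column 4 has {l,m,n,o,p}; that leaves k.

k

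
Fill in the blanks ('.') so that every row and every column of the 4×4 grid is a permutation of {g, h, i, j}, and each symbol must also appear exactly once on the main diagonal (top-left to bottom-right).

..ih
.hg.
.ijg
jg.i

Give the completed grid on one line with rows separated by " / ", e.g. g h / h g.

g j i h / i h g j / h i j g / j g h i

Cell (r1,c1): row 1 has {h,i}; column 1 has {j}; the diagonal has {h,i,j} → g.
Cell (r1,c2): row 1 has {g,h,i}; column 2 has {g,h,i} → j.
Cell (r2,c1): row 2 has {g,h}; column 1 has {g,j} → i.
Cell (r2,c4): row 2 has {g,h,i}; column 4 has {g,h,i} → j.
Cell (r3,c1): row 3 has {g,i,j}; column 1 has {g,i,j} → h.
Cell (r4,c3): row 4 has {g,i,j}; column 3 has {g,i,j} → h.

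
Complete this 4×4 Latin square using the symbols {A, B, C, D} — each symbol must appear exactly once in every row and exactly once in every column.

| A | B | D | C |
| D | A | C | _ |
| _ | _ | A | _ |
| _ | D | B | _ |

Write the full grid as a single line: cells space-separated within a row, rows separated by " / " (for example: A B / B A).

A B D C / D A C B / B C A D / C D B A

(r2,c4) = B
(r3,c2) = C
(r3,c4) = D
(r4,c1) = C
(r4,c4) = A
(r3,c1) = B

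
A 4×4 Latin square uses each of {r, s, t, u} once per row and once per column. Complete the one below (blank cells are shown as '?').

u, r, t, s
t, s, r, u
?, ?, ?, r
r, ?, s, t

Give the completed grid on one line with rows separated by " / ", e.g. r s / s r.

u r t s / t s r u / s t u r / r u s t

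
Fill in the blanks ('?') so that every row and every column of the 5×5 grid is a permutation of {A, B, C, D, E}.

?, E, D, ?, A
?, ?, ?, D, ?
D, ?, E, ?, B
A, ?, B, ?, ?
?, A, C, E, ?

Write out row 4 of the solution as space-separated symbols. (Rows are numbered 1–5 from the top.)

A D B C E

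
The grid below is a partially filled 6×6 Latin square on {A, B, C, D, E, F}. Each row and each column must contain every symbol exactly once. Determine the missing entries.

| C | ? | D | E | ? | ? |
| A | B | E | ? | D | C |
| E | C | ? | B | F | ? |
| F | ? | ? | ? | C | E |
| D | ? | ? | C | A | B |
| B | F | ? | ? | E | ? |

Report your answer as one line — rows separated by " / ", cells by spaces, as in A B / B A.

C A D E B F / A B E F D C / E C A B F D / F D B A C E / D E F C A B / B F C D E A

Cell (r1,c2): row 1 has {C,D,E}; column 2 has {B,C,F} → A.
Cell (r1,c5): row 1 has {A,C,D,E}; column 5 has {A,C,D,E,F} → B.
Cell (r1,c6): row 1 has {A,B,C,D,E}; column 6 has {B,C,E} → F.
Cell (r2,c4): row 2 has {A,B,C,D,E}; column 4 has {B,C,E} → F.
Cell (r3,c3): row 3 has {B,C,E,F}; column 3 has {D,E} → A.
Cell (r3,c6): row 3 has {A,B,C,E,F}; column 6 has {B,C,E,F} → D.
Cell (r4,c2): row 4 has {C,E,F}; column 2 has {A,B,C,F} → D.
Cell (r4,c3): row 4 has {C,D,E,F}; column 3 has {A,D,E} → B.
Cell (r4,c4): row 4 has {B,C,D,E,F}; column 4 has {B,C,E,F} → A.
Cell (r5,c2): row 5 has {A,B,C,D}; column 2 has {A,B,C,D,F} → E.
Cell (r5,c3): row 5 has {A,B,C,D,E}; column 3 has {A,B,D,E} → F.
Cell (r6,c3): row 6 has {B,E,F}; column 3 has {A,B,D,E,F} → C.
Cell (r6,c4): row 6 has {B,C,E,F}; column 4 has {A,B,C,E,F} → D.
Cell (r6,c6): row 6 has {B,C,D,E,F}; column 6 has {B,C,D,E,F} → A.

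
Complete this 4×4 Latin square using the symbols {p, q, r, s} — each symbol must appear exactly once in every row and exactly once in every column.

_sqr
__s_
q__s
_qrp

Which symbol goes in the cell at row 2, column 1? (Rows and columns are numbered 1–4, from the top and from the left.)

(r1,c1) = p
(r2,c1) = r

r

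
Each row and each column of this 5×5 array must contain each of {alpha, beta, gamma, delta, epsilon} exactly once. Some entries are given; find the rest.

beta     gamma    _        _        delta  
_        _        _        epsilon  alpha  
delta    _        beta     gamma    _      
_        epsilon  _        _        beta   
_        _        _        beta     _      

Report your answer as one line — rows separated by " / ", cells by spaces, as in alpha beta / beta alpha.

(r1,c4) = alpha
(r2,c1) = gamma
(r2,c3) = delta
(r3,c2) = alpha
(r3,c5) = epsilon
(r4,c1) = alpha
(r4,c3) = gamma
(r4,c4) = delta
(r5,c1) = epsilon
(r5,c2) = delta
(r5,c3) = alpha
(r5,c5) = gamma
(r1,c3) = epsilon
(r2,c2) = beta

beta gamma epsilon alpha delta / gamma beta delta epsilon alpha / delta alpha beta gamma epsilon / alpha epsilon gamma delta beta / epsilon delta alpha beta gamma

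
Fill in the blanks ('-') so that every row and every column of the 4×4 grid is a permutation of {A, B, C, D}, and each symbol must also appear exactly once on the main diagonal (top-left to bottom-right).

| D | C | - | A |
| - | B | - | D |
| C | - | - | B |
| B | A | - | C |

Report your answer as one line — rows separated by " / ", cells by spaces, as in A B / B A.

D C B A / A B C D / C D A B / B A D C

(r1,c3): row 1 has {A,C,D}; column 3 is empty so far, so it must be B.
(r2,c1): row 2 has {B,D}; column 1 has {B,C,D}, so it must be A.
(r2,c3): row 2 has {A,B,D}; column 3 has {B}, so it must be C.
(r3,c2): row 3 has {B,C}; column 2 has {A,B,C}, so it must be D.
(r3,c3): row 3 has {B,C,D}; column 3 has {B,C}; the diagonal has {B,C,D}, so it must be A.
(r4,c3): row 4 has {A,B,C}; column 3 has {A,B,C}, so it must be D.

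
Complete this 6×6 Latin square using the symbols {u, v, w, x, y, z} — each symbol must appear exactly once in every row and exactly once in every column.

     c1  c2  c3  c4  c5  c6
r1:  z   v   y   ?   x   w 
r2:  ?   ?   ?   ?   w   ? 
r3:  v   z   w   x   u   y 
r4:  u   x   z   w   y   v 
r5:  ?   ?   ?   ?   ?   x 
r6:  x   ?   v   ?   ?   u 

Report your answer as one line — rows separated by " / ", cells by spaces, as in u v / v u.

At row 1, column 4: row 1 has {v,w,x,y,z}; column 4 has {w,x}; that leaves u.
At row 2, column 1: row 2 has {w}; column 1 has {u,v,x,z}; that leaves y.
At row 2, column 2: row 2 has {w,y}; column 2 has {v,x,z}; that leaves u.
At row 2, column 3: row 2 has {u,w,y}; column 3 has {v,w,y,z}; that leaves x.
At row 2, column 6: row 2 has {u,w,x,y}; column 6 has {u,v,w,x,y}; that leaves z.
At row 5, column 1: row 5 has {x}; column 1 has {u,v,x,y,z}; that leaves w.
At row 5, column 2: row 5 has {w,x}; column 2 has {u,v,x,z}; that leaves y.
At row 5, column 3: row 5 has {w,x,y}; column 3 has {v,w,x,y,z}; that leaves u.
At row 6, column 2: row 6 has {u,v,x}; column 2 has {u,v,x,y,z}; that leaves w.
At row 6, column 5: row 6 has {u,v,w,x}; column 5 has {u,w,x,y}; that leaves z.
At row 2, column 4: row 2 has {u,w,x,y,z}; column 4 has {u,w,x}; that leaves v.
At row 5, column 4: row 5 has {u,w,x,y}; column 4 has {u,v,w,x}; that leaves z.
At row 5, column 5: row 5 has {u,w,x,y,z}; column 5 has {u,w,x,y,z}; that leaves v.
At row 6, column 4: row 6 has {u,v,w,x,z}; column 4 has {u,v,w,x,z}; that leaves y.

z v y u x w / y u x v w z / v z w x u y / u x z w y v / w y u z v x / x w v y z u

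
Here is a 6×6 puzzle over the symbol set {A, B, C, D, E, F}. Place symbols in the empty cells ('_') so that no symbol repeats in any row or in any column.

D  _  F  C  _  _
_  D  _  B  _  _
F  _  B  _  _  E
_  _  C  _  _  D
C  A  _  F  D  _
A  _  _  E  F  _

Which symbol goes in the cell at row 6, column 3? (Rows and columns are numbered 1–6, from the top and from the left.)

D

row 2 has {B,D}; column 1 has {A,C,D,F} — only E is left for (r2,c1).
row 2 has {B,D,E}; column 3 has {B,C,F} — only A is left for (r2,c3).
row 2 has {A,B,D,E}; column 5 has {D,F} — only C is left for (r2,c5).
row 2 has {A,B,C,D,E}; column 6 has {D,E} — only F is left for (r2,c6).
row 3 has {B,E,F}; column 2 has {A,D} — only C is left for (r3,c2).
row 3 has {B,C,E,F}; column 5 has {C,D,F} — only A is left for (r3,c5).
row 4 has {C,D}; column 1 has {A,C,D,E,F} — only B is left for (r4,c1).
row 4 has {B,C,D}; column 4 has {B,C,E,F} — only A is left for (r4,c4).
row 4 has {A,B,C,D}; column 5 has {A,C,D,F} — only E is left for (r4,c5).
row 5 has {A,C,D,F}; column 3 has {A,B,C,F} — only E is left for (r5,c3).
row 5 has {A,C,D,E,F}; column 6 has {D,E,F} — only B is left for (r5,c6).
row 6 has {A,E,F}; column 2 has {A,C,D} — only B is left for (r6,c2).
row 6 has {A,B,E,F}; column 3 has {A,B,C,E,F} — only D is left for (r6,c3).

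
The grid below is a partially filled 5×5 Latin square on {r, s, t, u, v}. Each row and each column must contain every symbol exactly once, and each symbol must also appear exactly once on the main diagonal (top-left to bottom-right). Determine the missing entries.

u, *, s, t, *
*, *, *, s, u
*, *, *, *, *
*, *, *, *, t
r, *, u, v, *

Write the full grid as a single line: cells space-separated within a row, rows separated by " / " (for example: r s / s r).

u r s t v / t v r s u / v s t u r / s u v r t / r t u v s

(r4,c4) = r
(r5,c5) = s
(r3,c4) = u
(r4,c3) = v
(r5,c2) = t
(r2,c2) = v
(r3,c3) = t
(r4,c1) = s
(r4,c2) = u
(r1,c2) = r
(r1,c5) = v
(r2,c1) = t
(r2,c3) = r
(r3,c1) = v
(r3,c2) = s
(r3,c5) = r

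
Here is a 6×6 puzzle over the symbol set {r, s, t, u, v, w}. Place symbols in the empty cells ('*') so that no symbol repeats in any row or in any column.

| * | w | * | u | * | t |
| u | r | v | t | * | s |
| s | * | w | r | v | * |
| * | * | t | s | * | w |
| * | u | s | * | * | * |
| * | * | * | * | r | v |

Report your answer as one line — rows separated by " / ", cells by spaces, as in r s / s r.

v w r u s t / u r v t w s / s t w r v u / r v t s u w / w u s v t r / t s u w r v

row 1 has {t,u,w}; column 3 has {s,t,v,w} — only r is left for (r1,c3).
row 1 has {r,t,u,w}; column 5 has {r,v} — only s is left for (r1,c5).
row 2 has {r,s,t,u,v}; column 5 has {r,s,v} — only w is left for (r2,c5).
row 3 has {r,s,v,w}; column 2 has {r,u,w} — only t is left for (r3,c2).
row 3 has {r,s,t,v,w}; column 6 has {s,t,v,w} — only u is left for (r3,c6).
row 4 has {s,t,w}; column 2 has {r,t,u,w} — only v is left for (r4,c2).
row 4 has {s,t,v,w}; column 5 has {r,s,v,w} — only u is left for (r4,c5).
row 5 has {s,u}; column 5 has {r,s,u,v,w} — only t is left for (r5,c5).
row 5 has {s,t,u}; column 6 has {s,t,u,v,w} — only r is left for (r5,c6).
row 6 has {r,v}; column 2 has {r,t,u,v,w} — only s is left for (r6,c2).
row 6 has {r,s,v}; column 3 has {r,s,t,v,w} — only u is left for (r6,c3).
row 6 has {r,s,u,v}; column 4 has {r,s,t,u} — only w is left for (r6,c4).
row 1 has {r,s,t,u,w}; column 1 has {s,u} — only v is left for (r1,c1).
row 4 has {s,t,u,v,w}; column 1 has {s,u,v} — only r is left for (r4,c1).
row 5 has {r,s,t,u}; column 1 has {r,s,u,v} — only w is left for (r5,c1).
row 5 has {r,s,t,u,w}; column 4 has {r,s,t,u,w} — only v is left for (r5,c4).
row 6 has {r,s,u,v,w}; column 1 has {r,s,u,v,w} — only t is left for (r6,c1).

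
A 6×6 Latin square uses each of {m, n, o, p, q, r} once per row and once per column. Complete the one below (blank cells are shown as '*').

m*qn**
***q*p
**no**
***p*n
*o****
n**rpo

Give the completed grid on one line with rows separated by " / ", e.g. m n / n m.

m p q n o r / o n r q m p / p r n o q m / q m o p r n / r o p m n q / n q m r p o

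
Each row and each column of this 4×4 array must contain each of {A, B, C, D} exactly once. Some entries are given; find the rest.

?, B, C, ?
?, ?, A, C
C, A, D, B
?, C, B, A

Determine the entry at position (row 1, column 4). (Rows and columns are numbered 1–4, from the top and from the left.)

At row 1, column 4: row 1 has {B,C}; column 4 has {A,B,C}; that leaves D.

D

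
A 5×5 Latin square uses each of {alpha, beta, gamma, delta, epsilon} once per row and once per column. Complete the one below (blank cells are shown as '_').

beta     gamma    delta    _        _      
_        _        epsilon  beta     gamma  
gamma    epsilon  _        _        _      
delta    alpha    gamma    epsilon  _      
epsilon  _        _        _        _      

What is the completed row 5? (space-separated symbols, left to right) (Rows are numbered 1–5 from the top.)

epsilon beta alpha gamma delta

At row 1, column 4: row 1 has {beta,gamma,delta}; column 4 has {beta,epsilon}; that leaves alpha.
At row 1, column 5: row 1 has {alpha,beta,gamma,delta}; column 5 has {gamma}; that leaves epsilon.
At row 2, column 1: row 2 has {beta,gamma,epsilon}; column 1 has {beta,gamma,delta,epsilon}; that leaves alpha.
At row 2, column 2: row 2 has {alpha,beta,gamma,epsilon}; column 2 has {alpha,gamma,epsilon}; that leaves delta.
At row 3, column 4: row 3 has {gamma,epsilon}; column 4 has {alpha,beta,epsilon}; that leaves delta.
At row 4, column 5: row 4 has {alpha,gamma,delta,epsilon}; column 5 has {gamma,epsilon}; that leaves beta.
At row 5, column 2: row 5 has {epsilon}; column 2 has {alpha,gamma,delta,epsilon}; that leaves beta.
At row 5, column 3: row 5 has {beta,epsilon}; column 3 has {gamma,delta,epsilon}; that leaves alpha.
At row 5, column 4: row 5 has {alpha,beta,epsilon}; column 4 has {alpha,beta,delta,epsilon}; that leaves gamma.
At row 5, column 5: row 5 has {alpha,beta,gamma,epsilon}; column 5 has {beta,gamma,epsilon}; that leaves delta.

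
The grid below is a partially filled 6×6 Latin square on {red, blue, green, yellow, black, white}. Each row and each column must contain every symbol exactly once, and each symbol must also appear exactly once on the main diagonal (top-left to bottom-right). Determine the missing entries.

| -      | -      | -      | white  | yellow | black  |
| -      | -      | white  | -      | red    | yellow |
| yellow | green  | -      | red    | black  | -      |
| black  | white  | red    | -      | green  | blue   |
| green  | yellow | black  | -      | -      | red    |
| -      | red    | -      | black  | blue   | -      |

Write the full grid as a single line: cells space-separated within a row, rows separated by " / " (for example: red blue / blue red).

red blue green white yellow black / blue black white green red yellow / yellow green blue red black white / black white red yellow green blue / green yellow black blue white red / white red yellow black blue green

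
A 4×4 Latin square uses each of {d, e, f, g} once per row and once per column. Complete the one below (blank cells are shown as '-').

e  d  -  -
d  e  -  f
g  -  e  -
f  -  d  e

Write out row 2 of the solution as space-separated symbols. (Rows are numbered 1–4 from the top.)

d e g f

(r1,c4) = g
(r2,c3) = g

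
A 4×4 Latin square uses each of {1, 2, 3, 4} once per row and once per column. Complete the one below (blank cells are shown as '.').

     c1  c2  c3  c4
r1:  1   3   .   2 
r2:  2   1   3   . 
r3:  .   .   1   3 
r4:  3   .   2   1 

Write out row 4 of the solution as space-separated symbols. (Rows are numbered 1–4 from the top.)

3 4 2 1

(r1,c3) = 4
(r2,c4) = 4
(r3,c1) = 4
(r3,c2) = 2
(r4,c2) = 4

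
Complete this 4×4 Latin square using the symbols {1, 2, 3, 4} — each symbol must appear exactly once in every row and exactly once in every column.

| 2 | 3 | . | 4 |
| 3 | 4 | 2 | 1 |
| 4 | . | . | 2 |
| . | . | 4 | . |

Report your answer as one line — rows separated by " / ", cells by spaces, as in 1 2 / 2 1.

2 3 1 4 / 3 4 2 1 / 4 1 3 2 / 1 2 4 3

At row 1, column 3: row 1 has {2,3,4}; column 3 has {2,4}; that leaves 1.
At row 3, column 2: row 3 has {2,4}; column 2 has {3,4}; that leaves 1.
At row 3, column 3: row 3 has {1,2,4}; column 3 has {1,2,4}; that leaves 3.
At row 4, column 1: row 4 has {4}; column 1 has {2,3,4}; that leaves 1.
At row 4, column 2: row 4 has {1,4}; column 2 has {1,3,4}; that leaves 2.
At row 4, column 4: row 4 has {1,2,4}; column 4 has {1,2,4}; that leaves 3.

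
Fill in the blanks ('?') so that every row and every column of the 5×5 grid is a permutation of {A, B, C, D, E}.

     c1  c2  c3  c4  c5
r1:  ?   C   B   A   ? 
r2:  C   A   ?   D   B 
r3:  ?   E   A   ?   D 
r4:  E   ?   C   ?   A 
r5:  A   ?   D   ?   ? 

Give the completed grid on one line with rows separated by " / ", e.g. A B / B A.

(r1,c1) = D
(r1,c5) = E
(r2,c3) = E
(r3,c1) = B
(r3,c4) = C
(r4,c4) = B
(r5,c2) = B
(r5,c4) = E
(r5,c5) = C
(r4,c2) = D

D C B A E / C A E D B / B E A C D / E D C B A / A B D E C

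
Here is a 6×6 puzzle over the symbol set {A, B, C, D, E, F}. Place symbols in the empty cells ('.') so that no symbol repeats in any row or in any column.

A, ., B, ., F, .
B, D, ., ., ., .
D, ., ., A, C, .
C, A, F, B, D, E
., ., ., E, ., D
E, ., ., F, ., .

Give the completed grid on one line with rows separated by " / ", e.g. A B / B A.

A E B D F C / B D A C E F / D F E A C B / C A F B D E / F B C E A D / E C D F B A

(r1,c6) = C
(r2,c4) = C
(r3,c3) = E
(r5,c1) = F
(r1,c2) = E
(r1,c4) = D
(r2,c3) = A
(r2,c5) = E
(r2,c6) = F
(r3,c6) = B
(r5,c3) = C
(r6,c3) = D
(r6,c6) = A
(r3,c2) = F
(r5,c2) = B
(r5,c5) = A
(r6,c2) = C
(r6,c5) = B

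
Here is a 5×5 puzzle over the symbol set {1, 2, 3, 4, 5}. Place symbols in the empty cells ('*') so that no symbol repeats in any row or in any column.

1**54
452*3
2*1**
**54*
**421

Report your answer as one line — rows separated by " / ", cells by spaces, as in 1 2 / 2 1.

1 2 3 5 4 / 4 5 2 1 3 / 2 4 1 3 5 / 3 1 5 4 2 / 5 3 4 2 1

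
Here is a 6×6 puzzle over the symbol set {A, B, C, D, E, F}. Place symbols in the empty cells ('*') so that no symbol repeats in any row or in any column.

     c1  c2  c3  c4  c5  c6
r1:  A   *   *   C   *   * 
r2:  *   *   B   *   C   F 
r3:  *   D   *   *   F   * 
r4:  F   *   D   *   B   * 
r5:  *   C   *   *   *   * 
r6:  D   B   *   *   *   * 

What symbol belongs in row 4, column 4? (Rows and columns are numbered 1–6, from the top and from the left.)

A

At row 2, column 1: row 2 has {B,C,F}; column 1 has {A,D,F}; that leaves E.
At row 2, column 2: row 2 has {B,C,E,F}; column 2 has {B,C,D}; that leaves A.
At row 2, column 4: row 2 has {A,B,C,E,F}; column 4 has {C}; that leaves D.
At row 4, column 2: row 4 has {B,D,F}; column 2 has {A,B,C,D}; that leaves E.
At row 4, column 4: row 4 has {B,D,E,F}; column 4 has {C,D}; that leaves A.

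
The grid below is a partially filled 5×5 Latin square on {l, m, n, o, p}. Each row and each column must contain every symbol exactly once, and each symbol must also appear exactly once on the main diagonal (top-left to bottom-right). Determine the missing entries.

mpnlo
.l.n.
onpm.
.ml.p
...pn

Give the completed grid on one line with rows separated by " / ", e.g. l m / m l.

m p n l o / p l o n m / o n p m l / n m l o p / l o m p n

(r2,c1) = p
(r2,c5) = m
(r3,c5) = l
(r4,c1) = n
(r4,c4) = o
(r5,c1) = l
(r5,c2) = o
(r5,c3) = m
(r2,c3) = o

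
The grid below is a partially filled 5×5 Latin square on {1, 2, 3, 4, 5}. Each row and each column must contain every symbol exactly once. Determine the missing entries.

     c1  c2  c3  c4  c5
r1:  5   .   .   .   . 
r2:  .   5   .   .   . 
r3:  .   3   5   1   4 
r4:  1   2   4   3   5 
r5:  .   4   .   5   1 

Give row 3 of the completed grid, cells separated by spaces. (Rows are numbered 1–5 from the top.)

2 3 5 1 4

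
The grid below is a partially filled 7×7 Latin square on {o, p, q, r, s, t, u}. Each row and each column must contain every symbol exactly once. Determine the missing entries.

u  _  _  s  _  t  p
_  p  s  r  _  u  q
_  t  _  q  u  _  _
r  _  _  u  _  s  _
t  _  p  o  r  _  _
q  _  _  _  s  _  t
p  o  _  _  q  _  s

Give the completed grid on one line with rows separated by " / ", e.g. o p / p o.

(r1,c5) = o
(r2,c1) = o
(r2,c5) = t
(r3,c1) = s
(r4,c2) = q
(r4,c5) = p
(r4,c7) = o
(r5,c6) = q
(r5,c7) = u
(r6,c4) = p
(r7,c4) = t
(r7,c6) = r
(r1,c2) = r
(r1,c3) = q
(r3,c7) = r
(r4,c3) = t
(r5,c2) = s
(r6,c2) = u
(r6,c6) = o
(r7,c3) = u
(r3,c3) = o
(r3,c6) = p
(r6,c3) = r

u r q s o t p / o p s r t u q / s t o q u p r / r q t u p s o / t s p o r q u / q u r p s o t / p o u t q r s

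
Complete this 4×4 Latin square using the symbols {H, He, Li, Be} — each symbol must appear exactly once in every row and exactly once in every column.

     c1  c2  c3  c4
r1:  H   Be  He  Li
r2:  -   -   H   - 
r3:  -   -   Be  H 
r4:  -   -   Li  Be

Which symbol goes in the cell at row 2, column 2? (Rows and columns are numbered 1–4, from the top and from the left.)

(r2,c4): row 2 has {H}; column 4 has {H,Li,Be}, so it must be He.
(r4,c1): row 4 has {Li,Be}; column 1 has {H}, so it must be He.
(r4,c2): row 4 has {He,Li,Be}; column 2 has {Be}, so it must be H.
(r2,c2): row 2 has {H,He}; column 2 has {H,Be}, so it must be Li.

Li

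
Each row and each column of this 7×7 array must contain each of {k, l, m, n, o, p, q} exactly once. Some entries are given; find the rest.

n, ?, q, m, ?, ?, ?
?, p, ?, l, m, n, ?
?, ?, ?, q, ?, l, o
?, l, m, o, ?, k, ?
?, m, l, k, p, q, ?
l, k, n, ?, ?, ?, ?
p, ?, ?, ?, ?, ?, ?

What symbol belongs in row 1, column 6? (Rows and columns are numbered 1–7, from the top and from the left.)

(r1,c2): row 1 has {m,n,q}; column 2 has {k,l,m,p}, so it must be o.
(r1,c6): row 1 has {m,n,o,q}; column 6 has {k,l,n,q}, so it must be p.

p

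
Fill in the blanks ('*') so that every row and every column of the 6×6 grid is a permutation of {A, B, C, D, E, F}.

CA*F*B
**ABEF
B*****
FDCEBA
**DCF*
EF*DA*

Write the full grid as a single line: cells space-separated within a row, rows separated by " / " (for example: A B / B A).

(r1,c3) = E
(r1,c5) = D
(r2,c1) = D
(r2,c2) = C
(r3,c2) = E
(r3,c3) = F
(r3,c4) = A
(r3,c5) = C
(r3,c6) = D
(r5,c1) = A
(r5,c2) = B
(r5,c6) = E
(r6,c3) = B
(r6,c6) = C

C A E F D B / D C A B E F / B E F A C D / F D C E B A / A B D C F E / E F B D A C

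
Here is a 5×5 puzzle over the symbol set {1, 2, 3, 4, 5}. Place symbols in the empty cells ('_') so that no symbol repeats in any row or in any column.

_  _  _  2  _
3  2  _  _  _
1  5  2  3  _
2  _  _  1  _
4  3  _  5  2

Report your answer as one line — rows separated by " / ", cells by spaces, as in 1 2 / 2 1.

(r1,c1) = 5
(r2,c4) = 4
(r3,c5) = 4
(r4,c2) = 4
(r5,c3) = 1
(r1,c2) = 1
(r1,c5) = 3
(r2,c3) = 5
(r2,c5) = 1
(r4,c3) = 3
(r4,c5) = 5
(r1,c3) = 4

5 1 4 2 3 / 3 2 5 4 1 / 1 5 2 3 4 / 2 4 3 1 5 / 4 3 1 5 2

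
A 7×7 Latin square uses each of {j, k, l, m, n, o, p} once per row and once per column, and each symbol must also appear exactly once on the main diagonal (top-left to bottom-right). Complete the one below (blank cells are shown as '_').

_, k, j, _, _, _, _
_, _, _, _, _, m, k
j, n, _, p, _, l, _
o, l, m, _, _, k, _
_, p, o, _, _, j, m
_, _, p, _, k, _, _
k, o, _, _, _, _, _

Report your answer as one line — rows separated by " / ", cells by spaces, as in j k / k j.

m k j o n p l / p j n l o m k / j n k p m l o / o l m n p k j / n p o k l j m / l m p j k o n / k o l m j n p

row 2 has {k,m}; column 2 has {k,l,n,o,p}; the diagonal is empty so far — only j is left for (r2,c2).
row 3 has {j,l,n,p}; column 3 has {j,m,o,p}; the diagonal has {j} — only k is left for (r3,c3).
row 3 has {j,k,l,n,p}; column 7 has {k,m} — only o is left for (r3,c7).
row 4 has {k,l,m,o}; column 4 has {p}; the diagonal has {j,k} — only n is left for (r4,c4).
row 5 has {j,m,o,p}; column 5 has {k}; the diagonal has {j,k,n} — only l is left for (r5,c5).
row 6 has {k,p}; column 2 has {j,k,l,n,o,p} — only m is left for (r6,c2).
row 6 has {k,m,p}; column 6 has {j,k,l,m}; the diagonal has {j,k,l,n} — only o is left for (r6,c6).
row 7 has {k,o}; column 7 has {k,m,o}; the diagonal has {j,k,l,n,o} — only p is left for (r7,c7).
row 1 has {j,k}; column 1 has {j,k,o}; the diagonal has {j,k,l,n,o,p} — only m is left for (r1,c1).
row 3 has {j,k,l,n,o,p}; column 5 has {k,l} — only m is left for (r3,c5).
row 4 has {k,l,m,n,o}; column 7 has {k,m,o,p} — only j is left for (r4,c7).
row 5 has {j,l,m,o,p}; column 1 has {j,k,m,o} — only n is left for (r5,c1).
row 5 has {j,l,m,n,o,p}; column 4 has {n,p} — only k is left for (r5,c4).
row 6 has {k,m,o,p}; column 1 has {j,k,m,n,o} — only l is left for (r6,c1).
row 6 has {k,l,m,o,p}; column 4 has {k,n,p} — only j is left for (r6,c4).
row 6 has {j,k,l,m,o,p}; column 7 has {j,k,m,o,p} — only n is left for (r6,c7).
row 7 has {k,o,p}; column 6 has {j,k,l,m,o} — only n is left for (r7,c6).
row 1 has {j,k,m}; column 6 has {j,k,l,m,n,o} — only p is left for (r1,c6).
row 1 has {j,k,m,p}; column 7 has {j,k,m,n,o,p} — only l is left for (r1,c7).
row 2 has {j,k,m}; column 1 has {j,k,l,m,n,o} — only p is left for (r2,c1).
row 4 has {j,k,l,m,n,o}; column 5 has {k,l,m} — only p is left for (r4,c5).
row 7 has {k,n,o,p}; column 3 has {j,k,m,o,p} — only l is left for (r7,c3).
row 7 has {k,l,n,o,p}; column 4 has {j,k,n,p} — only m is left for (r7,c4).
row 7 has {k,l,m,n,o,p}; column 5 has {k,l,m,p} — only j is left for (r7,c5).
row 1 has {j,k,l,m,p}; column 4 has {j,k,m,n,p} — only o is left for (r1,c4).
row 1 has {j,k,l,m,o,p}; column 5 has {j,k,l,m,p} — only n is left for (r1,c5).
row 2 has {j,k,m,p}; column 3 has {j,k,l,m,o,p} — only n is left for (r2,c3).
row 2 has {j,k,m,n,p}; column 4 has {j,k,m,n,o,p} — only l is left for (r2,c4).
row 2 has {j,k,l,m,n,p}; column 5 has {j,k,l,m,n,p} — only o is left for (r2,c5).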